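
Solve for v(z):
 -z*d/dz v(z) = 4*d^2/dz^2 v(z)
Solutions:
 v(z) = C1 + C2*erf(sqrt(2)*z/4)


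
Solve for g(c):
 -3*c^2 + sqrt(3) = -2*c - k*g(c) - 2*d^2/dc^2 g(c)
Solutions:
 g(c) = C1*exp(-sqrt(2)*c*sqrt(-k)/2) + C2*exp(sqrt(2)*c*sqrt(-k)/2) + 3*c^2/k - 2*c/k - sqrt(3)/k - 12/k^2


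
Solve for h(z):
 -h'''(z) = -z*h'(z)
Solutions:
 h(z) = C1 + Integral(C2*airyai(z) + C3*airybi(z), z)


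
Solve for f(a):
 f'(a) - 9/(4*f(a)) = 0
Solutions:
 f(a) = -sqrt(C1 + 18*a)/2
 f(a) = sqrt(C1 + 18*a)/2


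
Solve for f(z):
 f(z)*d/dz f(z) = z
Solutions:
 f(z) = -sqrt(C1 + z^2)
 f(z) = sqrt(C1 + z^2)


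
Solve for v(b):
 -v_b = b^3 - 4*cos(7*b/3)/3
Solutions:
 v(b) = C1 - b^4/4 + 4*sin(7*b/3)/7


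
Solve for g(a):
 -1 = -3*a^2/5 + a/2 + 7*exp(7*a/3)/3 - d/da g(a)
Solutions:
 g(a) = C1 - a^3/5 + a^2/4 + a + exp(7*a/3)


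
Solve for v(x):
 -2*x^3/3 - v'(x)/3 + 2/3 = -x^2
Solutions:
 v(x) = C1 - x^4/2 + x^3 + 2*x


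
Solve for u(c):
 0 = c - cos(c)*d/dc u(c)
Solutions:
 u(c) = C1 + Integral(c/cos(c), c)


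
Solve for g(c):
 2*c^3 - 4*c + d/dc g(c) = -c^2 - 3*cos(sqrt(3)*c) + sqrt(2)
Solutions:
 g(c) = C1 - c^4/2 - c^3/3 + 2*c^2 + sqrt(2)*c - sqrt(3)*sin(sqrt(3)*c)


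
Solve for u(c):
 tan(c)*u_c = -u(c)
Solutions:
 u(c) = C1/sin(c)


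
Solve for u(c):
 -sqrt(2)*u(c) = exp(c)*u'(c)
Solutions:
 u(c) = C1*exp(sqrt(2)*exp(-c))


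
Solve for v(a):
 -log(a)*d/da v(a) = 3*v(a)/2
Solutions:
 v(a) = C1*exp(-3*li(a)/2)


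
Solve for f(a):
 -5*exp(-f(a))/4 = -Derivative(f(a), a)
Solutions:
 f(a) = log(C1 + 5*a/4)


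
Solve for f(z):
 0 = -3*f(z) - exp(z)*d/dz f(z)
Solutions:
 f(z) = C1*exp(3*exp(-z))


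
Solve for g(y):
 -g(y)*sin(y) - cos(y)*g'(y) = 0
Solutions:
 g(y) = C1*cos(y)


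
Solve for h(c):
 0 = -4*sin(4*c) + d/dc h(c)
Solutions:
 h(c) = C1 - cos(4*c)


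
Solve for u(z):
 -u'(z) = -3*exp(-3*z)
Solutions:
 u(z) = C1 - exp(-3*z)


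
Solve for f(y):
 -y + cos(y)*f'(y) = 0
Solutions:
 f(y) = C1 + Integral(y/cos(y), y)


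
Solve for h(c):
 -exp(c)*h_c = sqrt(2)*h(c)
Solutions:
 h(c) = C1*exp(sqrt(2)*exp(-c))


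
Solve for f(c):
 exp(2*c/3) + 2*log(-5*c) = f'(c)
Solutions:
 f(c) = C1 + 2*c*log(-c) + 2*c*(-1 + log(5)) + 3*exp(2*c/3)/2


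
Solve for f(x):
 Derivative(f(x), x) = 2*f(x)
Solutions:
 f(x) = C1*exp(2*x)


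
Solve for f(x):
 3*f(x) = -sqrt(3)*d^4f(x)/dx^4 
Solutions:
 f(x) = (C1*sin(sqrt(2)*3^(1/8)*x/2) + C2*cos(sqrt(2)*3^(1/8)*x/2))*exp(-sqrt(2)*3^(1/8)*x/2) + (C3*sin(sqrt(2)*3^(1/8)*x/2) + C4*cos(sqrt(2)*3^(1/8)*x/2))*exp(sqrt(2)*3^(1/8)*x/2)


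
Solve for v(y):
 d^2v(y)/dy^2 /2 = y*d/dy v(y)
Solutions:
 v(y) = C1 + C2*erfi(y)


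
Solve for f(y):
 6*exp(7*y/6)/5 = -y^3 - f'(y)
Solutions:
 f(y) = C1 - y^4/4 - 36*exp(7*y/6)/35


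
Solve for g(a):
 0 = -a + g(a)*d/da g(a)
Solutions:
 g(a) = -sqrt(C1 + a^2)
 g(a) = sqrt(C1 + a^2)


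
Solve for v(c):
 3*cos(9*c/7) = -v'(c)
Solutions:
 v(c) = C1 - 7*sin(9*c/7)/3


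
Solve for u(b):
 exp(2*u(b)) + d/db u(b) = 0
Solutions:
 u(b) = log(-sqrt(-1/(C1 - b))) - log(2)/2
 u(b) = log(-1/(C1 - b))/2 - log(2)/2


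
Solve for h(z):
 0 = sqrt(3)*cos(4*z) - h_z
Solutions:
 h(z) = C1 + sqrt(3)*sin(4*z)/4


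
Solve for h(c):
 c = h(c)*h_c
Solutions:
 h(c) = -sqrt(C1 + c^2)
 h(c) = sqrt(C1 + c^2)


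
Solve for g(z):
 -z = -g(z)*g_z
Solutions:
 g(z) = -sqrt(C1 + z^2)
 g(z) = sqrt(C1 + z^2)


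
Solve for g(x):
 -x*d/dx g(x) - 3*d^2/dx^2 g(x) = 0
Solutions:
 g(x) = C1 + C2*erf(sqrt(6)*x/6)


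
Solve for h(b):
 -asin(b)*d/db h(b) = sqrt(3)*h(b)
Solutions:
 h(b) = C1*exp(-sqrt(3)*Integral(1/asin(b), b))


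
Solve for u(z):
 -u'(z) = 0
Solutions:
 u(z) = C1


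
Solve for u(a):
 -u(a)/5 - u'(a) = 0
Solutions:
 u(a) = C1*exp(-a/5)


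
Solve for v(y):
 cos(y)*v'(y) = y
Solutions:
 v(y) = C1 + Integral(y/cos(y), y)


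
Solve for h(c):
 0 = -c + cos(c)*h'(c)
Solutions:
 h(c) = C1 + Integral(c/cos(c), c)


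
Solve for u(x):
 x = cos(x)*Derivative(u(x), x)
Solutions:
 u(x) = C1 + Integral(x/cos(x), x)


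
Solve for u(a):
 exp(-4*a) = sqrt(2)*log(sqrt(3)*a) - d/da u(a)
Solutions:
 u(a) = C1 + sqrt(2)*a*log(a) + sqrt(2)*a*(-1 + log(3)/2) + exp(-4*a)/4


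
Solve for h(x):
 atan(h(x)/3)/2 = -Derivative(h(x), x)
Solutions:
 Integral(1/atan(_y/3), (_y, h(x))) = C1 - x/2


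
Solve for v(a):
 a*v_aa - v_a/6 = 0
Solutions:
 v(a) = C1 + C2*a^(7/6)


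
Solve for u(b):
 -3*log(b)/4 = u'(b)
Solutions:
 u(b) = C1 - 3*b*log(b)/4 + 3*b/4


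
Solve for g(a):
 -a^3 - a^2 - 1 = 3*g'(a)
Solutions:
 g(a) = C1 - a^4/12 - a^3/9 - a/3


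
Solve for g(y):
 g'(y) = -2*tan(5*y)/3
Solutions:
 g(y) = C1 + 2*log(cos(5*y))/15


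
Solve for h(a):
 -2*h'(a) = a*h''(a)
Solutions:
 h(a) = C1 + C2/a


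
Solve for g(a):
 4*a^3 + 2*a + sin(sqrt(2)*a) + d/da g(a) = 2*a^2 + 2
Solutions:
 g(a) = C1 - a^4 + 2*a^3/3 - a^2 + 2*a + sqrt(2)*cos(sqrt(2)*a)/2


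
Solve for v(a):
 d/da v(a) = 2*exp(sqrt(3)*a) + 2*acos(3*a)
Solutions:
 v(a) = C1 + 2*a*acos(3*a) - 2*sqrt(1 - 9*a^2)/3 + 2*sqrt(3)*exp(sqrt(3)*a)/3


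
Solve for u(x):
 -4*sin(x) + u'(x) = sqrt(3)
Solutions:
 u(x) = C1 + sqrt(3)*x - 4*cos(x)


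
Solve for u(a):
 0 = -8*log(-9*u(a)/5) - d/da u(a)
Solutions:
 Integral(1/(log(-_y) - log(5) + 2*log(3)), (_y, u(a)))/8 = C1 - a


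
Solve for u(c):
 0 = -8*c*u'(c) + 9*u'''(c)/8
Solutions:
 u(c) = C1 + Integral(C2*airyai(4*3^(1/3)*c/3) + C3*airybi(4*3^(1/3)*c/3), c)


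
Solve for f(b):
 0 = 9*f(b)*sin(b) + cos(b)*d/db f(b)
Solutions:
 f(b) = C1*cos(b)^9


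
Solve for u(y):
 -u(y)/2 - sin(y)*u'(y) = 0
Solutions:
 u(y) = C1*(cos(y) + 1)^(1/4)/(cos(y) - 1)^(1/4)


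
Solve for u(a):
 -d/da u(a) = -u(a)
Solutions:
 u(a) = C1*exp(a)


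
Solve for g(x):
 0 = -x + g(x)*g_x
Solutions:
 g(x) = -sqrt(C1 + x^2)
 g(x) = sqrt(C1 + x^2)


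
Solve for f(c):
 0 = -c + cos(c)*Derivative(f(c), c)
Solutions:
 f(c) = C1 + Integral(c/cos(c), c)


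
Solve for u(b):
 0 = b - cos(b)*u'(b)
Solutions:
 u(b) = C1 + Integral(b/cos(b), b)


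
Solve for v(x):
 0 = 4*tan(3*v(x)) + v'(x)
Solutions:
 v(x) = -asin(C1*exp(-12*x))/3 + pi/3
 v(x) = asin(C1*exp(-12*x))/3


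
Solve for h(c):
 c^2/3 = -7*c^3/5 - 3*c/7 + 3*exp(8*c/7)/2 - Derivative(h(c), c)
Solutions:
 h(c) = C1 - 7*c^4/20 - c^3/9 - 3*c^2/14 + 21*exp(8*c/7)/16


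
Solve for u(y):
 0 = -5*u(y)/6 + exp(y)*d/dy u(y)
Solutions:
 u(y) = C1*exp(-5*exp(-y)/6)


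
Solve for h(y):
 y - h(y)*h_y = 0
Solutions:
 h(y) = -sqrt(C1 + y^2)
 h(y) = sqrt(C1 + y^2)


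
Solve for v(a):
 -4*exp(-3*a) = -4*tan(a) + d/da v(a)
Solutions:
 v(a) = C1 + 2*log(tan(a)^2 + 1) + 4*exp(-3*a)/3


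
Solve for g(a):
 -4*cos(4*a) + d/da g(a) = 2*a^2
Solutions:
 g(a) = C1 + 2*a^3/3 + sin(4*a)


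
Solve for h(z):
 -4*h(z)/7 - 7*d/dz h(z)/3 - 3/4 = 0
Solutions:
 h(z) = C1*exp(-12*z/49) - 21/16


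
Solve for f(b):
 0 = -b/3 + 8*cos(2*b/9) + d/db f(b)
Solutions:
 f(b) = C1 + b^2/6 - 36*sin(2*b/9)


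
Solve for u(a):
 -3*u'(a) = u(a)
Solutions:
 u(a) = C1*exp(-a/3)


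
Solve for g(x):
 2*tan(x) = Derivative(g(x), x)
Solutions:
 g(x) = C1 - 2*log(cos(x))


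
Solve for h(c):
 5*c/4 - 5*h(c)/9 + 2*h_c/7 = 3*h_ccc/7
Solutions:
 h(c) = C1*exp(2^(1/3)*c*(4/(sqrt(1193) + 35)^(1/3) + 2^(1/3)*(sqrt(1193) + 35)^(1/3))/12)*sin(2^(1/3)*sqrt(3)*c*(-2^(1/3)*(sqrt(1193) + 35)^(1/3) + 4/(sqrt(1193) + 35)^(1/3))/12) + C2*exp(2^(1/3)*c*(4/(sqrt(1193) + 35)^(1/3) + 2^(1/3)*(sqrt(1193) + 35)^(1/3))/12)*cos(2^(1/3)*sqrt(3)*c*(-2^(1/3)*(sqrt(1193) + 35)^(1/3) + 4/(sqrt(1193) + 35)^(1/3))/12) + C3*exp(-2^(1/3)*c*(4/(sqrt(1193) + 35)^(1/3) + 2^(1/3)*(sqrt(1193) + 35)^(1/3))/6) + 9*c/4 + 81/70


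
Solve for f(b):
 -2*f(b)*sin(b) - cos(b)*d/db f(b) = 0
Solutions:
 f(b) = C1*cos(b)^2


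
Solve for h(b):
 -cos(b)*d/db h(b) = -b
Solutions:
 h(b) = C1 + Integral(b/cos(b), b)


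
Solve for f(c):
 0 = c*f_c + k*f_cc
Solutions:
 f(c) = C1 + C2*sqrt(k)*erf(sqrt(2)*c*sqrt(1/k)/2)


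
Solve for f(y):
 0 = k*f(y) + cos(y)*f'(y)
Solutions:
 f(y) = C1*exp(k*(log(sin(y) - 1) - log(sin(y) + 1))/2)


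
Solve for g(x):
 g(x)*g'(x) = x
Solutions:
 g(x) = -sqrt(C1 + x^2)
 g(x) = sqrt(C1 + x^2)


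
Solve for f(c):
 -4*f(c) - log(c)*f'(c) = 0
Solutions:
 f(c) = C1*exp(-4*li(c))


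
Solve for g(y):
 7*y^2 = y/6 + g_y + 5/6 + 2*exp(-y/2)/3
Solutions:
 g(y) = C1 + 7*y^3/3 - y^2/12 - 5*y/6 + 4*exp(-y/2)/3


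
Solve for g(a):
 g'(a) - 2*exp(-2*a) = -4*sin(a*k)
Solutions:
 g(a) = C1 - exp(-2*a) + 4*cos(a*k)/k


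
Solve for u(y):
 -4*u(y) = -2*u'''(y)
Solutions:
 u(y) = C3*exp(2^(1/3)*y) + (C1*sin(2^(1/3)*sqrt(3)*y/2) + C2*cos(2^(1/3)*sqrt(3)*y/2))*exp(-2^(1/3)*y/2)


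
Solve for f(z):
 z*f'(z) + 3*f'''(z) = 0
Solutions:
 f(z) = C1 + Integral(C2*airyai(-3^(2/3)*z/3) + C3*airybi(-3^(2/3)*z/3), z)


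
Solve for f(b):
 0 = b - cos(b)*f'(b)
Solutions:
 f(b) = C1 + Integral(b/cos(b), b)


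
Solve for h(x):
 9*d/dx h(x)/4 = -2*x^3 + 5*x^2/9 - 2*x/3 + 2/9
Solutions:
 h(x) = C1 - 2*x^4/9 + 20*x^3/243 - 4*x^2/27 + 8*x/81


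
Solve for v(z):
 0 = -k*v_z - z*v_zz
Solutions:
 v(z) = C1 + z^(1 - re(k))*(C2*sin(log(z)*Abs(im(k))) + C3*cos(log(z)*im(k)))


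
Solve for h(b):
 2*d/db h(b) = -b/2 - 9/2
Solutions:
 h(b) = C1 - b^2/8 - 9*b/4


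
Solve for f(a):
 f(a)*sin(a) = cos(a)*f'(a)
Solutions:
 f(a) = C1/cos(a)


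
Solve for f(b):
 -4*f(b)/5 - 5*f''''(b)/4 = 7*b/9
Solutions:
 f(b) = -35*b/36 + (C1*sin(sqrt(10)*b/5) + C2*cos(sqrt(10)*b/5))*exp(-sqrt(10)*b/5) + (C3*sin(sqrt(10)*b/5) + C4*cos(sqrt(10)*b/5))*exp(sqrt(10)*b/5)


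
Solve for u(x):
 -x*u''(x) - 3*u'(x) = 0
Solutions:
 u(x) = C1 + C2/x^2


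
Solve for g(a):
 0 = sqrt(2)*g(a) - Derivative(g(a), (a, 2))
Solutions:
 g(a) = C1*exp(-2^(1/4)*a) + C2*exp(2^(1/4)*a)


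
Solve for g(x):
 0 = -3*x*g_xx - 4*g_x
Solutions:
 g(x) = C1 + C2/x^(1/3)


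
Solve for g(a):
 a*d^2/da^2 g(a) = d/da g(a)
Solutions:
 g(a) = C1 + C2*a^2


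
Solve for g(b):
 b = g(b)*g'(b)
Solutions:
 g(b) = -sqrt(C1 + b^2)
 g(b) = sqrt(C1 + b^2)


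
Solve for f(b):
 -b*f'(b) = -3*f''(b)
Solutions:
 f(b) = C1 + C2*erfi(sqrt(6)*b/6)


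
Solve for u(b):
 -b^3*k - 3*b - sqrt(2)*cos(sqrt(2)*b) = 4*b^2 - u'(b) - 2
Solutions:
 u(b) = C1 + b^4*k/4 + 4*b^3/3 + 3*b^2/2 - 2*b + sin(sqrt(2)*b)


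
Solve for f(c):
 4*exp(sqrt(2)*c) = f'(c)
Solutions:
 f(c) = C1 + 2*sqrt(2)*exp(sqrt(2)*c)


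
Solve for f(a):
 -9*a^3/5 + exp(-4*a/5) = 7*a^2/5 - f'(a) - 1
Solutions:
 f(a) = C1 + 9*a^4/20 + 7*a^3/15 - a + 5*exp(-4*a/5)/4


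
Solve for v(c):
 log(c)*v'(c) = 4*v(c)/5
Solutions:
 v(c) = C1*exp(4*li(c)/5)


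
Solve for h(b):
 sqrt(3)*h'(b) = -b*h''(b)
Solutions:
 h(b) = C1 + C2*b^(1 - sqrt(3))


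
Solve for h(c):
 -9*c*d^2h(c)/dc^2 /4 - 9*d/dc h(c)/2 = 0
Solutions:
 h(c) = C1 + C2/c


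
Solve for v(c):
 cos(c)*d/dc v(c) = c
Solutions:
 v(c) = C1 + Integral(c/cos(c), c)


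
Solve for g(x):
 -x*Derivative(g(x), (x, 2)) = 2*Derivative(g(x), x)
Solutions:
 g(x) = C1 + C2/x


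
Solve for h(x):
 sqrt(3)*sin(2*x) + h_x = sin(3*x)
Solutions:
 h(x) = C1 + sqrt(3)*cos(2*x)/2 - cos(3*x)/3


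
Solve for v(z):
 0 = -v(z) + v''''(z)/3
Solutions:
 v(z) = C1*exp(-3^(1/4)*z) + C2*exp(3^(1/4)*z) + C3*sin(3^(1/4)*z) + C4*cos(3^(1/4)*z)


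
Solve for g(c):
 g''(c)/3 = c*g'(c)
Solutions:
 g(c) = C1 + C2*erfi(sqrt(6)*c/2)


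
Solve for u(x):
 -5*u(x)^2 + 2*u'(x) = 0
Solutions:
 u(x) = -2/(C1 + 5*x)


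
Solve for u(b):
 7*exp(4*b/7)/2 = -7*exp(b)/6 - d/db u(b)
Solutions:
 u(b) = C1 - 49*exp(4*b/7)/8 - 7*exp(b)/6


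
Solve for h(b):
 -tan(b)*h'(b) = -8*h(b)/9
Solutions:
 h(b) = C1*sin(b)^(8/9)


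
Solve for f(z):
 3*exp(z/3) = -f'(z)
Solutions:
 f(z) = C1 - 9*exp(z/3)


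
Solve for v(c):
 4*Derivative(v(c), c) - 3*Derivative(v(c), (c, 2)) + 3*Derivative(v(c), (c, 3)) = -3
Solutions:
 v(c) = C1 - 3*c/4 + (C2*sin(sqrt(39)*c/6) + C3*cos(sqrt(39)*c/6))*exp(c/2)


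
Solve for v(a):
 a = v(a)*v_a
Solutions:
 v(a) = -sqrt(C1 + a^2)
 v(a) = sqrt(C1 + a^2)


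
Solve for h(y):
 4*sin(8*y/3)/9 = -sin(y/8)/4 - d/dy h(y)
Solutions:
 h(y) = C1 + 2*cos(y/8) + cos(8*y/3)/6


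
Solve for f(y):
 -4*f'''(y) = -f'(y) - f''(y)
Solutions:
 f(y) = C1 + C2*exp(y*(1 - sqrt(17))/8) + C3*exp(y*(1 + sqrt(17))/8)


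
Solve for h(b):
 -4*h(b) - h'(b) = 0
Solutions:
 h(b) = C1*exp(-4*b)


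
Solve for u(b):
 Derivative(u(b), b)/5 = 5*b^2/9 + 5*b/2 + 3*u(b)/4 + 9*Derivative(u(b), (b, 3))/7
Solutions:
 u(b) = C1*exp(105^(1/3)*b*(4*105^(1/3)/(sqrt(4093905) + 2025)^(1/3) + (sqrt(4093905) + 2025)^(1/3))/180)*sin(3^(1/6)*35^(1/3)*b*(-3^(2/3)*(sqrt(4093905) + 2025)^(1/3) + 12*35^(1/3)/(sqrt(4093905) + 2025)^(1/3))/180) + C2*exp(105^(1/3)*b*(4*105^(1/3)/(sqrt(4093905) + 2025)^(1/3) + (sqrt(4093905) + 2025)^(1/3))/180)*cos(3^(1/6)*35^(1/3)*b*(-3^(2/3)*(sqrt(4093905) + 2025)^(1/3) + 12*35^(1/3)/(sqrt(4093905) + 2025)^(1/3))/180) + C3*exp(-105^(1/3)*b*(4*105^(1/3)/(sqrt(4093905) + 2025)^(1/3) + (sqrt(4093905) + 2025)^(1/3))/90) - 20*b^2/27 - 302*b/81 - 1208/1215


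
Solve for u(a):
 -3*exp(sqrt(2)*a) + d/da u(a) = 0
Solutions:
 u(a) = C1 + 3*sqrt(2)*exp(sqrt(2)*a)/2


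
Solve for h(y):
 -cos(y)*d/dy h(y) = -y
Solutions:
 h(y) = C1 + Integral(y/cos(y), y)


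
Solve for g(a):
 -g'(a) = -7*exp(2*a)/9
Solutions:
 g(a) = C1 + 7*exp(2*a)/18


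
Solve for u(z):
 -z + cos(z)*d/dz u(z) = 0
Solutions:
 u(z) = C1 + Integral(z/cos(z), z)


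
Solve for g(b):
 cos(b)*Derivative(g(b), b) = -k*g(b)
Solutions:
 g(b) = C1*exp(k*(log(sin(b) - 1) - log(sin(b) + 1))/2)


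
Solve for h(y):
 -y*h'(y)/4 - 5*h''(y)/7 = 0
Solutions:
 h(y) = C1 + C2*erf(sqrt(70)*y/20)


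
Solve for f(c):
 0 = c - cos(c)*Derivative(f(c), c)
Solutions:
 f(c) = C1 + Integral(c/cos(c), c)


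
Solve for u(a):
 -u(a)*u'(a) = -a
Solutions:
 u(a) = -sqrt(C1 + a^2)
 u(a) = sqrt(C1 + a^2)


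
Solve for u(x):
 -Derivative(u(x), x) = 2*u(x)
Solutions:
 u(x) = C1*exp(-2*x)


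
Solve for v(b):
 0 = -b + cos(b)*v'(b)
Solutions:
 v(b) = C1 + Integral(b/cos(b), b)


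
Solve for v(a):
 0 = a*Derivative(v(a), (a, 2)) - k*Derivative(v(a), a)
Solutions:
 v(a) = C1 + a^(re(k) + 1)*(C2*sin(log(a)*Abs(im(k))) + C3*cos(log(a)*im(k)))


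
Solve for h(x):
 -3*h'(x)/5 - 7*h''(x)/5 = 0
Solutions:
 h(x) = C1 + C2*exp(-3*x/7)


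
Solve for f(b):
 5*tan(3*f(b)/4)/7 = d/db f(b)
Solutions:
 f(b) = -4*asin(C1*exp(15*b/28))/3 + 4*pi/3
 f(b) = 4*asin(C1*exp(15*b/28))/3


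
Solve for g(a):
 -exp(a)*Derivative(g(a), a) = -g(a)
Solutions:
 g(a) = C1*exp(-exp(-a))


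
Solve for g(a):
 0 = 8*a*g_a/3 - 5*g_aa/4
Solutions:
 g(a) = C1 + C2*erfi(4*sqrt(15)*a/15)


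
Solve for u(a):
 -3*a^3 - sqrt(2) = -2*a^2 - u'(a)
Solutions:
 u(a) = C1 + 3*a^4/4 - 2*a^3/3 + sqrt(2)*a


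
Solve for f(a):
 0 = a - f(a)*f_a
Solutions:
 f(a) = -sqrt(C1 + a^2)
 f(a) = sqrt(C1 + a^2)


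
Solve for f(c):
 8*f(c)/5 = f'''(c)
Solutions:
 f(c) = C3*exp(2*5^(2/3)*c/5) + (C1*sin(sqrt(3)*5^(2/3)*c/5) + C2*cos(sqrt(3)*5^(2/3)*c/5))*exp(-5^(2/3)*c/5)


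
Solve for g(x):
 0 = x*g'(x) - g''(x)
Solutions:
 g(x) = C1 + C2*erfi(sqrt(2)*x/2)


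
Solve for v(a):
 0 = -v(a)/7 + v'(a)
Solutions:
 v(a) = C1*exp(a/7)


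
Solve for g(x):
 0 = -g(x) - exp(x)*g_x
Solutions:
 g(x) = C1*exp(exp(-x))


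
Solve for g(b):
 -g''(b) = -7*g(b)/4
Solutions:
 g(b) = C1*exp(-sqrt(7)*b/2) + C2*exp(sqrt(7)*b/2)


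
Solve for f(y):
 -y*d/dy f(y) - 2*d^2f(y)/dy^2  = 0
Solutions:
 f(y) = C1 + C2*erf(y/2)


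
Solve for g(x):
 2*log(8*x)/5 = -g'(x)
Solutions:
 g(x) = C1 - 2*x*log(x)/5 - 6*x*log(2)/5 + 2*x/5


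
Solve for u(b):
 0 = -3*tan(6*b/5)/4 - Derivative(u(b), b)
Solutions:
 u(b) = C1 + 5*log(cos(6*b/5))/8


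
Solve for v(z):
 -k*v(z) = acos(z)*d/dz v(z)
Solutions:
 v(z) = C1*exp(-k*Integral(1/acos(z), z))


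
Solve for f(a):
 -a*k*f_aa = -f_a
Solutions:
 f(a) = C1 + a^(((re(k) + 1)*re(k) + im(k)^2)/(re(k)^2 + im(k)^2))*(C2*sin(log(a)*Abs(im(k))/(re(k)^2 + im(k)^2)) + C3*cos(log(a)*im(k)/(re(k)^2 + im(k)^2)))


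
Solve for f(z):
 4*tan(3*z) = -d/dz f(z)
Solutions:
 f(z) = C1 + 4*log(cos(3*z))/3


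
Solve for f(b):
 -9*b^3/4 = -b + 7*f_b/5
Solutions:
 f(b) = C1 - 45*b^4/112 + 5*b^2/14


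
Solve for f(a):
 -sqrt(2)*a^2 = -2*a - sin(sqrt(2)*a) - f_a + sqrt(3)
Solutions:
 f(a) = C1 + sqrt(2)*a^3/3 - a^2 + sqrt(3)*a + sqrt(2)*cos(sqrt(2)*a)/2


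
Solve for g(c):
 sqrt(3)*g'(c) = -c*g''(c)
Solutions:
 g(c) = C1 + C2*c^(1 - sqrt(3))


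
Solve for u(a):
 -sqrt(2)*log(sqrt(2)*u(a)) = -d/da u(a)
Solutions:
 -sqrt(2)*Integral(1/(2*log(_y) + log(2)), (_y, u(a))) = C1 - a


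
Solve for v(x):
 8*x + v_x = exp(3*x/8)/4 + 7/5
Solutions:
 v(x) = C1 - 4*x^2 + 7*x/5 + 2*exp(3*x/8)/3


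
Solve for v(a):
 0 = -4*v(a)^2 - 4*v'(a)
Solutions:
 v(a) = 1/(C1 + a)


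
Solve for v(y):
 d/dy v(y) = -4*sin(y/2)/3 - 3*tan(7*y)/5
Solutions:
 v(y) = C1 + 3*log(cos(7*y))/35 + 8*cos(y/2)/3


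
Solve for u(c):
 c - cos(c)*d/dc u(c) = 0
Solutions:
 u(c) = C1 + Integral(c/cos(c), c)


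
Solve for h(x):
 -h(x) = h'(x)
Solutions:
 h(x) = C1*exp(-x)


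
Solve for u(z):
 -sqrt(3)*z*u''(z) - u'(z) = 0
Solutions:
 u(z) = C1 + C2*z^(1 - sqrt(3)/3)


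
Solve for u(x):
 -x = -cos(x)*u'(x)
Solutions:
 u(x) = C1 + Integral(x/cos(x), x)


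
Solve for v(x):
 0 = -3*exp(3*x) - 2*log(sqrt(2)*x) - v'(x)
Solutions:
 v(x) = C1 - 2*x*log(x) + x*(2 - log(2)) - exp(3*x)


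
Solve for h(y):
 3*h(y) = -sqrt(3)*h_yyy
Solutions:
 h(y) = C3*exp(-3^(1/6)*y) + (C1*sin(3^(2/3)*y/2) + C2*cos(3^(2/3)*y/2))*exp(3^(1/6)*y/2)


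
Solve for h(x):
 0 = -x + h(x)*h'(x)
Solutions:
 h(x) = -sqrt(C1 + x^2)
 h(x) = sqrt(C1 + x^2)


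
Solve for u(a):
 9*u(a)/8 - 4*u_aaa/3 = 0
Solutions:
 u(a) = C3*exp(3*2^(1/3)*a/4) + (C1*sin(3*2^(1/3)*sqrt(3)*a/8) + C2*cos(3*2^(1/3)*sqrt(3)*a/8))*exp(-3*2^(1/3)*a/8)


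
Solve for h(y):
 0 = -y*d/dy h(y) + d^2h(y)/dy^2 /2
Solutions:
 h(y) = C1 + C2*erfi(y)


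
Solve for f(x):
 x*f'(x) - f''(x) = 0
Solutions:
 f(x) = C1 + C2*erfi(sqrt(2)*x/2)


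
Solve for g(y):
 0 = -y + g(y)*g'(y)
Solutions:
 g(y) = -sqrt(C1 + y^2)
 g(y) = sqrt(C1 + y^2)


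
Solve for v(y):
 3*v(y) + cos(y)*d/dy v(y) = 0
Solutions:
 v(y) = C1*(sin(y) - 1)^(3/2)/(sin(y) + 1)^(3/2)


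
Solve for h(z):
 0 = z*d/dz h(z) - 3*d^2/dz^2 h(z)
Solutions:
 h(z) = C1 + C2*erfi(sqrt(6)*z/6)


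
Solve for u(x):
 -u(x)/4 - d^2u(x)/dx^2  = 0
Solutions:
 u(x) = C1*sin(x/2) + C2*cos(x/2)


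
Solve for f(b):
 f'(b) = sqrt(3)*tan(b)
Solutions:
 f(b) = C1 - sqrt(3)*log(cos(b))


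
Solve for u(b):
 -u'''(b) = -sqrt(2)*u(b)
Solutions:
 u(b) = C3*exp(2^(1/6)*b) + (C1*sin(2^(1/6)*sqrt(3)*b/2) + C2*cos(2^(1/6)*sqrt(3)*b/2))*exp(-2^(1/6)*b/2)


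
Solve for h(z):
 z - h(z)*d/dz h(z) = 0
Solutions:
 h(z) = -sqrt(C1 + z^2)
 h(z) = sqrt(C1 + z^2)


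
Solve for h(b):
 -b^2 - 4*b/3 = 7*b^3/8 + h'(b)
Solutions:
 h(b) = C1 - 7*b^4/32 - b^3/3 - 2*b^2/3


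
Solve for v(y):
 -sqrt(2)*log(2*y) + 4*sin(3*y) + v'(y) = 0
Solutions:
 v(y) = C1 + sqrt(2)*y*(log(y) - 1) + sqrt(2)*y*log(2) + 4*cos(3*y)/3


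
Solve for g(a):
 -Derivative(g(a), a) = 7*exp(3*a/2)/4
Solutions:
 g(a) = C1 - 7*exp(3*a/2)/6


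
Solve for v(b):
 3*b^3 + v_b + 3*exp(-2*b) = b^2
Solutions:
 v(b) = C1 - 3*b^4/4 + b^3/3 + 3*exp(-2*b)/2


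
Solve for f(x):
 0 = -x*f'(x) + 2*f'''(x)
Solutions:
 f(x) = C1 + Integral(C2*airyai(2^(2/3)*x/2) + C3*airybi(2^(2/3)*x/2), x)


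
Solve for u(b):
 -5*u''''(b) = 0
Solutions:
 u(b) = C1 + C2*b + C3*b^2 + C4*b^3


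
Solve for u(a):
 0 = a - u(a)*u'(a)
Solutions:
 u(a) = -sqrt(C1 + a^2)
 u(a) = sqrt(C1 + a^2)


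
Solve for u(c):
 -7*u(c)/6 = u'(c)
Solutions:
 u(c) = C1*exp(-7*c/6)


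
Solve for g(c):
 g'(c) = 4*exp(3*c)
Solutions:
 g(c) = C1 + 4*exp(3*c)/3


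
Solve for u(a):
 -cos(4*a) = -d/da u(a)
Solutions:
 u(a) = C1 + sin(4*a)/4


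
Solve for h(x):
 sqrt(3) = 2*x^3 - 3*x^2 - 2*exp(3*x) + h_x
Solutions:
 h(x) = C1 - x^4/2 + x^3 + sqrt(3)*x + 2*exp(3*x)/3


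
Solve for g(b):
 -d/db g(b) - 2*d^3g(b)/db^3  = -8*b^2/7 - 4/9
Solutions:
 g(b) = C1 + C2*sin(sqrt(2)*b/2) + C3*cos(sqrt(2)*b/2) + 8*b^3/21 - 260*b/63


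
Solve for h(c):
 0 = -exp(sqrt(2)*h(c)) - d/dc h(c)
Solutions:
 h(c) = sqrt(2)*(2*log(1/(C1 + c)) - log(2))/4


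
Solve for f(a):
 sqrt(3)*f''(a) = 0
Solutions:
 f(a) = C1 + C2*a


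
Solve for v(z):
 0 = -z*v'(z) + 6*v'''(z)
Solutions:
 v(z) = C1 + Integral(C2*airyai(6^(2/3)*z/6) + C3*airybi(6^(2/3)*z/6), z)


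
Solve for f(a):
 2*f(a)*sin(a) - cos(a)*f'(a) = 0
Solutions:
 f(a) = C1/cos(a)^2


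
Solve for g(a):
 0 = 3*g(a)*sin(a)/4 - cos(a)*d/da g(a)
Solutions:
 g(a) = C1/cos(a)^(3/4)


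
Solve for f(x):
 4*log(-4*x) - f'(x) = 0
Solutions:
 f(x) = C1 + 4*x*log(-x) + 4*x*(-1 + 2*log(2))


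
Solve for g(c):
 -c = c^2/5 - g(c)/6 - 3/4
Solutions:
 g(c) = 6*c^2/5 + 6*c - 9/2


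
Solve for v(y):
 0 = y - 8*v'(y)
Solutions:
 v(y) = C1 + y^2/16


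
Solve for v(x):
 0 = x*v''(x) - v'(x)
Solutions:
 v(x) = C1 + C2*x^2


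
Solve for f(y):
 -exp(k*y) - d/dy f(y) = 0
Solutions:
 f(y) = C1 - exp(k*y)/k


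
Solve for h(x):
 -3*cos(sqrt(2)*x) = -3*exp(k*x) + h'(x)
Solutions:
 h(x) = C1 - 3*sqrt(2)*sin(sqrt(2)*x)/2 + 3*exp(k*x)/k


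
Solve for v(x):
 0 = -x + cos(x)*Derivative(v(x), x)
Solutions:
 v(x) = C1 + Integral(x/cos(x), x)


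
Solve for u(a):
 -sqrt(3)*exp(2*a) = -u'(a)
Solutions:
 u(a) = C1 + sqrt(3)*exp(2*a)/2


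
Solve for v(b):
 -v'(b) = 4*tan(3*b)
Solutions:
 v(b) = C1 + 4*log(cos(3*b))/3


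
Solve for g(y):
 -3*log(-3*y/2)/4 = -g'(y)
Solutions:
 g(y) = C1 + 3*y*log(-y)/4 + 3*y*(-1 - log(2) + log(3))/4


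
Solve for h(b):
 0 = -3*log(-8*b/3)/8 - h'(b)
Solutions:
 h(b) = C1 - 3*b*log(-b)/8 + 3*b*(-3*log(2) + 1 + log(3))/8


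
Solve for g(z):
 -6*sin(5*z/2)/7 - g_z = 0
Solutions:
 g(z) = C1 + 12*cos(5*z/2)/35


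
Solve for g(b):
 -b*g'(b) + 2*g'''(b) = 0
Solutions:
 g(b) = C1 + Integral(C2*airyai(2^(2/3)*b/2) + C3*airybi(2^(2/3)*b/2), b)


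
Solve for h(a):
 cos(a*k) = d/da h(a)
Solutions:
 h(a) = C1 + sin(a*k)/k


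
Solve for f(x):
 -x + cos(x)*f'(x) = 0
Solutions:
 f(x) = C1 + Integral(x/cos(x), x)


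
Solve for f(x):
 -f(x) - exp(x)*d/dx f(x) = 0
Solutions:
 f(x) = C1*exp(exp(-x))


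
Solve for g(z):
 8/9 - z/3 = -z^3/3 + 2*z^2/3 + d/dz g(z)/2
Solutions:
 g(z) = C1 + z^4/6 - 4*z^3/9 - z^2/3 + 16*z/9


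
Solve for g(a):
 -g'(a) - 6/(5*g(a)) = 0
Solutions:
 g(a) = -sqrt(C1 - 60*a)/5
 g(a) = sqrt(C1 - 60*a)/5


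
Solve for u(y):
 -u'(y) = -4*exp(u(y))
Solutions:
 u(y) = log(-1/(C1 + 4*y))


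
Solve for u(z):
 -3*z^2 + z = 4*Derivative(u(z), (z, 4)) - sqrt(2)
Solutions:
 u(z) = C1 + C2*z + C3*z^2 + C4*z^3 - z^6/480 + z^5/480 + sqrt(2)*z^4/96


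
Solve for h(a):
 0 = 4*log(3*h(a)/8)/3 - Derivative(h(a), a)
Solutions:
 3*Integral(1/(-log(_y) - log(3) + 3*log(2)), (_y, h(a)))/4 = C1 - a


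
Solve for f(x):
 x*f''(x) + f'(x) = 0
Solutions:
 f(x) = C1 + C2*log(x)


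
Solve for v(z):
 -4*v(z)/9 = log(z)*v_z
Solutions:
 v(z) = C1*exp(-4*li(z)/9)


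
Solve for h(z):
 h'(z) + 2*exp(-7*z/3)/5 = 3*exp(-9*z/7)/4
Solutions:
 h(z) = C1 + 6*exp(-7*z/3)/35 - 7*exp(-9*z/7)/12


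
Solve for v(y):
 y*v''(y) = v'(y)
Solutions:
 v(y) = C1 + C2*y^2


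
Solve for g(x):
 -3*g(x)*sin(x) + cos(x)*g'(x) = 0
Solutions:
 g(x) = C1/cos(x)^3


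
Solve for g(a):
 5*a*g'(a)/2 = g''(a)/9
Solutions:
 g(a) = C1 + C2*erfi(3*sqrt(5)*a/2)


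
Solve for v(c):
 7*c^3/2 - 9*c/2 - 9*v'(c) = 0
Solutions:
 v(c) = C1 + 7*c^4/72 - c^2/4


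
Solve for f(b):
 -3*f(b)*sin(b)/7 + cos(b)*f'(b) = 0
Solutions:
 f(b) = C1/cos(b)^(3/7)


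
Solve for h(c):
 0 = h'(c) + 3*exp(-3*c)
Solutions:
 h(c) = C1 + exp(-3*c)


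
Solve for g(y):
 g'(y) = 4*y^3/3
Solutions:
 g(y) = C1 + y^4/3


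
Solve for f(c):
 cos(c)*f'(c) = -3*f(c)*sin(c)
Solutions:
 f(c) = C1*cos(c)^3


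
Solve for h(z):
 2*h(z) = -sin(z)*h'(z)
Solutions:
 h(z) = C1*(cos(z) + 1)/(cos(z) - 1)


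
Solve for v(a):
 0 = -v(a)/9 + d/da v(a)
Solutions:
 v(a) = C1*exp(a/9)


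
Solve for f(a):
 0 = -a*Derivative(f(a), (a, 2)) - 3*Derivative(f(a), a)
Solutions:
 f(a) = C1 + C2/a^2


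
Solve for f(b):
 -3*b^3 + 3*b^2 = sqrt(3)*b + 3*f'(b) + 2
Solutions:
 f(b) = C1 - b^4/4 + b^3/3 - sqrt(3)*b^2/6 - 2*b/3


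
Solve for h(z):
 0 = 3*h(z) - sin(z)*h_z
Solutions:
 h(z) = C1*(cos(z) - 1)^(3/2)/(cos(z) + 1)^(3/2)


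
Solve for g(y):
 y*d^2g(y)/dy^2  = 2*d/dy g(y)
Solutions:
 g(y) = C1 + C2*y^3


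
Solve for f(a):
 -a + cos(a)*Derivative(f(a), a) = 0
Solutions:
 f(a) = C1 + Integral(a/cos(a), a)


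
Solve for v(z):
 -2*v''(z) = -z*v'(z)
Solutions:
 v(z) = C1 + C2*erfi(z/2)


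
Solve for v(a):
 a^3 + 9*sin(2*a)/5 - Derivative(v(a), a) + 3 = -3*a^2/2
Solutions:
 v(a) = C1 + a^4/4 + a^3/2 + 3*a - 9*cos(2*a)/10


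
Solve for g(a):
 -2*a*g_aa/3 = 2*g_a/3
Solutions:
 g(a) = C1 + C2*log(a)


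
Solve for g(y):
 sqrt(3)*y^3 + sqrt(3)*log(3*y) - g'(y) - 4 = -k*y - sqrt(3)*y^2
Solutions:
 g(y) = C1 + k*y^2/2 + sqrt(3)*y^4/4 + sqrt(3)*y^3/3 + sqrt(3)*y*log(y) - 4*y - sqrt(3)*y + sqrt(3)*y*log(3)


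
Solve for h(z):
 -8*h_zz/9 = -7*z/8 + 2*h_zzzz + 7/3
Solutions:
 h(z) = C1 + C2*z + C3*sin(2*z/3) + C4*cos(2*z/3) + 21*z^3/128 - 21*z^2/16


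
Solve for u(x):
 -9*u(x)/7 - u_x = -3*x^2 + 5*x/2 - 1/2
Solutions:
 u(x) = C1*exp(-9*x/7) + 7*x^2/3 - 301*x/54 + 1148/243


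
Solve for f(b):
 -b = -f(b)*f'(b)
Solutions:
 f(b) = -sqrt(C1 + b^2)
 f(b) = sqrt(C1 + b^2)


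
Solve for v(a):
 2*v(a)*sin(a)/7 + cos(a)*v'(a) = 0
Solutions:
 v(a) = C1*cos(a)^(2/7)


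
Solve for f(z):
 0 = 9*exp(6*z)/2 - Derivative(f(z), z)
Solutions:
 f(z) = C1 + 3*exp(6*z)/4


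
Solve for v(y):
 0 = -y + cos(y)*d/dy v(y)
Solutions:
 v(y) = C1 + Integral(y/cos(y), y)


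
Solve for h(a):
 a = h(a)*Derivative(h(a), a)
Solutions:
 h(a) = -sqrt(C1 + a^2)
 h(a) = sqrt(C1 + a^2)


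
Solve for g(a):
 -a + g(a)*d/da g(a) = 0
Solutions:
 g(a) = -sqrt(C1 + a^2)
 g(a) = sqrt(C1 + a^2)


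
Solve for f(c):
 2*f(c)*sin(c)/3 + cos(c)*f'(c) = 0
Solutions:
 f(c) = C1*cos(c)^(2/3)


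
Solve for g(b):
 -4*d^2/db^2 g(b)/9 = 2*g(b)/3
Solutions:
 g(b) = C1*sin(sqrt(6)*b/2) + C2*cos(sqrt(6)*b/2)


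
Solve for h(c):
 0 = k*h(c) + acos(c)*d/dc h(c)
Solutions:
 h(c) = C1*exp(-k*Integral(1/acos(c), c))


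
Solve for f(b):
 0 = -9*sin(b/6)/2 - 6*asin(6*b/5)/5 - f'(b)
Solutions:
 f(b) = C1 - 6*b*asin(6*b/5)/5 - sqrt(25 - 36*b^2)/5 + 27*cos(b/6)


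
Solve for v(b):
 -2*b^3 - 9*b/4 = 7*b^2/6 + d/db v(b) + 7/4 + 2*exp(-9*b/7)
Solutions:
 v(b) = C1 - b^4/2 - 7*b^3/18 - 9*b^2/8 - 7*b/4 + 14*exp(-9*b/7)/9


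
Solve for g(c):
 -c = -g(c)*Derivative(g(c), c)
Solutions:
 g(c) = -sqrt(C1 + c^2)
 g(c) = sqrt(C1 + c^2)


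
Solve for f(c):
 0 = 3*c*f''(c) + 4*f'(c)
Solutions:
 f(c) = C1 + C2/c^(1/3)


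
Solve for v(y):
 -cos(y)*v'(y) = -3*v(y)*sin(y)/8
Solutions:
 v(y) = C1/cos(y)^(3/8)


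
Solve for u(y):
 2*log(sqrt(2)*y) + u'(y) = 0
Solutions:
 u(y) = C1 - 2*y*log(y) - y*log(2) + 2*y


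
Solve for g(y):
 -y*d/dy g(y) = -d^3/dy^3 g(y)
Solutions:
 g(y) = C1 + Integral(C2*airyai(y) + C3*airybi(y), y)


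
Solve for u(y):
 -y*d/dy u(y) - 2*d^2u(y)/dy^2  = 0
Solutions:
 u(y) = C1 + C2*erf(y/2)


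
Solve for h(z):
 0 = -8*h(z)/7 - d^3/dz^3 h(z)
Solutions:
 h(z) = C3*exp(-2*7^(2/3)*z/7) + (C1*sin(sqrt(3)*7^(2/3)*z/7) + C2*cos(sqrt(3)*7^(2/3)*z/7))*exp(7^(2/3)*z/7)


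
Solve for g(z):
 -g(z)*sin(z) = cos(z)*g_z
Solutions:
 g(z) = C1*cos(z)


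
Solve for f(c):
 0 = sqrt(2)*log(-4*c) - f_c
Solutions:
 f(c) = C1 + sqrt(2)*c*log(-c) + sqrt(2)*c*(-1 + 2*log(2))


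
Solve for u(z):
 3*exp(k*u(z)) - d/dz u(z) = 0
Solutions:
 u(z) = Piecewise((log(-1/(C1*k + 3*k*z))/k, Ne(k, 0)), (nan, True))
 u(z) = Piecewise((C1 + 3*z, Eq(k, 0)), (nan, True))


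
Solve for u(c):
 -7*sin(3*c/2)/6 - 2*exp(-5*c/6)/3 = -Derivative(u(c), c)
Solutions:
 u(c) = C1 - 7*cos(3*c/2)/9 - 4*exp(-5*c/6)/5


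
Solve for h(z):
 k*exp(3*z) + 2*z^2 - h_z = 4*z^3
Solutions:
 h(z) = C1 + k*exp(3*z)/3 - z^4 + 2*z^3/3


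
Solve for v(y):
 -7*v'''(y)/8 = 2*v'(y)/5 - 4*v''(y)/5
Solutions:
 v(y) = C1 + (C2*sin(4*sqrt(19)*y/35) + C3*cos(4*sqrt(19)*y/35))*exp(16*y/35)


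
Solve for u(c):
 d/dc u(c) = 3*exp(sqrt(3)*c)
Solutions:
 u(c) = C1 + sqrt(3)*exp(sqrt(3)*c)


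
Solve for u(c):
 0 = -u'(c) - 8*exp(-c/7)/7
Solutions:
 u(c) = C1 + 8*exp(-c/7)


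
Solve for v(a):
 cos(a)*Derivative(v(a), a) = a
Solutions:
 v(a) = C1 + Integral(a/cos(a), a)


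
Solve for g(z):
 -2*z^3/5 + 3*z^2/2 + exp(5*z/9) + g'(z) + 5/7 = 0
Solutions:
 g(z) = C1 + z^4/10 - z^3/2 - 5*z/7 - 9*exp(5*z/9)/5


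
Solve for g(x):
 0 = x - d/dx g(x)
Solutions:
 g(x) = C1 + x^2/2


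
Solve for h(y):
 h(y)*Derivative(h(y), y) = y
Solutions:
 h(y) = -sqrt(C1 + y^2)
 h(y) = sqrt(C1 + y^2)


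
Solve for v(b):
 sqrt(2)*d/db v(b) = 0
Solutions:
 v(b) = C1


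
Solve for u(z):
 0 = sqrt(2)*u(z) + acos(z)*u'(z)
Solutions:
 u(z) = C1*exp(-sqrt(2)*Integral(1/acos(z), z))


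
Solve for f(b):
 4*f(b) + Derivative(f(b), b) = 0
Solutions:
 f(b) = C1*exp(-4*b)


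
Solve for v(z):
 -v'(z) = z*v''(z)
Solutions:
 v(z) = C1 + C2*log(z)


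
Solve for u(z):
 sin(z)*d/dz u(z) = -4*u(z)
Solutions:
 u(z) = C1*(cos(z)^2 + 2*cos(z) + 1)/(cos(z)^2 - 2*cos(z) + 1)


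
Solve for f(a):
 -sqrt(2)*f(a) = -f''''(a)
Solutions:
 f(a) = C1*exp(-2^(1/8)*a) + C2*exp(2^(1/8)*a) + C3*sin(2^(1/8)*a) + C4*cos(2^(1/8)*a)


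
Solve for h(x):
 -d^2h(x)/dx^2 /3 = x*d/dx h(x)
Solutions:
 h(x) = C1 + C2*erf(sqrt(6)*x/2)


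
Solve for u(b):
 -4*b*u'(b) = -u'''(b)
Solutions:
 u(b) = C1 + Integral(C2*airyai(2^(2/3)*b) + C3*airybi(2^(2/3)*b), b)


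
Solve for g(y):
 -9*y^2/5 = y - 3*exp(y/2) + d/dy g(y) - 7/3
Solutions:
 g(y) = C1 - 3*y^3/5 - y^2/2 + 7*y/3 + 6*exp(y/2)


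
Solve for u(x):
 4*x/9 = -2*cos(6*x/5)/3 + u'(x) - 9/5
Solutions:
 u(x) = C1 + 2*x^2/9 + 9*x/5 + 5*sin(6*x/5)/9


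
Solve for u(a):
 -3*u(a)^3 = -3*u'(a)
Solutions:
 u(a) = -sqrt(2)*sqrt(-1/(C1 + a))/2
 u(a) = sqrt(2)*sqrt(-1/(C1 + a))/2


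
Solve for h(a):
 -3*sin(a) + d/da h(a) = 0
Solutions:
 h(a) = C1 - 3*cos(a)


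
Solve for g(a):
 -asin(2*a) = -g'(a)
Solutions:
 g(a) = C1 + a*asin(2*a) + sqrt(1 - 4*a^2)/2


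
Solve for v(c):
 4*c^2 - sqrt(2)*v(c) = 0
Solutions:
 v(c) = 2*sqrt(2)*c^2


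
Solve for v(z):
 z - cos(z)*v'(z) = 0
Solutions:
 v(z) = C1 + Integral(z/cos(z), z)


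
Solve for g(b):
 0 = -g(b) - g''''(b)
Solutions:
 g(b) = (C1*sin(sqrt(2)*b/2) + C2*cos(sqrt(2)*b/2))*exp(-sqrt(2)*b/2) + (C3*sin(sqrt(2)*b/2) + C4*cos(sqrt(2)*b/2))*exp(sqrt(2)*b/2)


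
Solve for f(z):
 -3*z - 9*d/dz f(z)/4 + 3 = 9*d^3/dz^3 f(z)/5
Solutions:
 f(z) = C1 + C2*sin(sqrt(5)*z/2) + C3*cos(sqrt(5)*z/2) - 2*z^2/3 + 4*z/3


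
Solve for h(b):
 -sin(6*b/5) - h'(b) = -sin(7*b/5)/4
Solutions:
 h(b) = C1 + 5*cos(6*b/5)/6 - 5*cos(7*b/5)/28


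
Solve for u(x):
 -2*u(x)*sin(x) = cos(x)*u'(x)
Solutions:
 u(x) = C1*cos(x)^2


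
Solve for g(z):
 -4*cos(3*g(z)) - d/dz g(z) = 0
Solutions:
 g(z) = -asin((C1 + exp(24*z))/(C1 - exp(24*z)))/3 + pi/3
 g(z) = asin((C1 + exp(24*z))/(C1 - exp(24*z)))/3


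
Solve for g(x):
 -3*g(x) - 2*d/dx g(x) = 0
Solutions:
 g(x) = C1*exp(-3*x/2)


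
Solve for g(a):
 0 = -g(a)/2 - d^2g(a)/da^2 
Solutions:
 g(a) = C1*sin(sqrt(2)*a/2) + C2*cos(sqrt(2)*a/2)


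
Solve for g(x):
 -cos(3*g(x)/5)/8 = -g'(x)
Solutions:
 -x/8 - 5*log(sin(3*g(x)/5) - 1)/6 + 5*log(sin(3*g(x)/5) + 1)/6 = C1


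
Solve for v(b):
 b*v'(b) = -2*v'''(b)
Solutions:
 v(b) = C1 + Integral(C2*airyai(-2^(2/3)*b/2) + C3*airybi(-2^(2/3)*b/2), b)


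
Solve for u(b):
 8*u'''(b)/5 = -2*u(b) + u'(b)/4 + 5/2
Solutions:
 u(b) = C1*exp(30^(1/3)*b*(30^(1/3)/(sqrt(82914) + 288)^(1/3) + (sqrt(82914) + 288)^(1/3))/48)*sin(10^(1/3)*3^(1/6)*b*(-3^(2/3)*(sqrt(82914) + 288)^(1/3) + 3*10^(1/3)/(sqrt(82914) + 288)^(1/3))/48) + C2*exp(30^(1/3)*b*(30^(1/3)/(sqrt(82914) + 288)^(1/3) + (sqrt(82914) + 288)^(1/3))/48)*cos(10^(1/3)*3^(1/6)*b*(-3^(2/3)*(sqrt(82914) + 288)^(1/3) + 3*10^(1/3)/(sqrt(82914) + 288)^(1/3))/48) + C3*exp(-30^(1/3)*b*(30^(1/3)/(sqrt(82914) + 288)^(1/3) + (sqrt(82914) + 288)^(1/3))/24) + 5/4


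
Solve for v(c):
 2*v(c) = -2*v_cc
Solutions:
 v(c) = C1*sin(c) + C2*cos(c)


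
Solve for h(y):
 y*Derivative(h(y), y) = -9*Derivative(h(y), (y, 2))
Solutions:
 h(y) = C1 + C2*erf(sqrt(2)*y/6)


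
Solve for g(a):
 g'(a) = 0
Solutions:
 g(a) = C1


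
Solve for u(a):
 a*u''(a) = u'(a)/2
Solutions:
 u(a) = C1 + C2*a^(3/2)


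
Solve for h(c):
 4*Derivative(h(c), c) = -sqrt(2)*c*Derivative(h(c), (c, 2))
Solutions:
 h(c) = C1 + C2*c^(1 - 2*sqrt(2))


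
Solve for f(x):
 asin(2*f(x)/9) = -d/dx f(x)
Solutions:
 Integral(1/asin(2*_y/9), (_y, f(x))) = C1 - x


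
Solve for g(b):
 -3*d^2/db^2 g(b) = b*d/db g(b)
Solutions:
 g(b) = C1 + C2*erf(sqrt(6)*b/6)


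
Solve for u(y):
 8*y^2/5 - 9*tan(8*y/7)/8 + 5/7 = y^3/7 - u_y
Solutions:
 u(y) = C1 + y^4/28 - 8*y^3/15 - 5*y/7 - 63*log(cos(8*y/7))/64


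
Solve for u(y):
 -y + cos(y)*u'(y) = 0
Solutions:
 u(y) = C1 + Integral(y/cos(y), y)


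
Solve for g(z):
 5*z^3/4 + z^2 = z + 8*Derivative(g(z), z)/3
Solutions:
 g(z) = C1 + 15*z^4/128 + z^3/8 - 3*z^2/16


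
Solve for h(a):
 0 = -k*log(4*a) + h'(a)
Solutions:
 h(a) = C1 + a*k*log(a) - a*k + a*k*log(4)


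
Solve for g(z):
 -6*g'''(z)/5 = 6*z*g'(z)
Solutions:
 g(z) = C1 + Integral(C2*airyai(-5^(1/3)*z) + C3*airybi(-5^(1/3)*z), z)


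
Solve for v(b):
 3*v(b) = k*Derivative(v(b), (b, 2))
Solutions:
 v(b) = C1*exp(-sqrt(3)*b*sqrt(1/k)) + C2*exp(sqrt(3)*b*sqrt(1/k))


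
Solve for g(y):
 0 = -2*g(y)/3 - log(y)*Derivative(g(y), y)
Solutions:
 g(y) = C1*exp(-2*li(y)/3)


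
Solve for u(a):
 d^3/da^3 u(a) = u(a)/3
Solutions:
 u(a) = C3*exp(3^(2/3)*a/3) + (C1*sin(3^(1/6)*a/2) + C2*cos(3^(1/6)*a/2))*exp(-3^(2/3)*a/6)


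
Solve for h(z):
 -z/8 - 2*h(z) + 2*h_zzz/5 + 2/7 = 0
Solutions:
 h(z) = C3*exp(5^(1/3)*z) - z/16 + (C1*sin(sqrt(3)*5^(1/3)*z/2) + C2*cos(sqrt(3)*5^(1/3)*z/2))*exp(-5^(1/3)*z/2) + 1/7


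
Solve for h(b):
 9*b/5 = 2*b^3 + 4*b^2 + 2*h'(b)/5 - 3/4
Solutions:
 h(b) = C1 - 5*b^4/4 - 10*b^3/3 + 9*b^2/4 + 15*b/8


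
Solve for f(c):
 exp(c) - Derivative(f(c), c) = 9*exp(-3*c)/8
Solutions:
 f(c) = C1 + exp(c) + 3*exp(-3*c)/8


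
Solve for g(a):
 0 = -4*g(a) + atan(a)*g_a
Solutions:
 g(a) = C1*exp(4*Integral(1/atan(a), a))


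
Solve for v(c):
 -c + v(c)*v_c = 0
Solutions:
 v(c) = -sqrt(C1 + c^2)
 v(c) = sqrt(C1 + c^2)


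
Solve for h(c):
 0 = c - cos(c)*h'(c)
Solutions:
 h(c) = C1 + Integral(c/cos(c), c)


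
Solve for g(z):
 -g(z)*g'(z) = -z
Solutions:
 g(z) = -sqrt(C1 + z^2)
 g(z) = sqrt(C1 + z^2)


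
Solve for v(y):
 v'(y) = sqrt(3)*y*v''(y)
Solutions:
 v(y) = C1 + C2*y^(sqrt(3)/3 + 1)


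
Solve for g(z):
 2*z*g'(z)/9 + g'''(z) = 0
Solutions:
 g(z) = C1 + Integral(C2*airyai(-6^(1/3)*z/3) + C3*airybi(-6^(1/3)*z/3), z)


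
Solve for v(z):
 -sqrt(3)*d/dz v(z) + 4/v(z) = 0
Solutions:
 v(z) = -sqrt(C1 + 24*sqrt(3)*z)/3
 v(z) = sqrt(C1 + 24*sqrt(3)*z)/3


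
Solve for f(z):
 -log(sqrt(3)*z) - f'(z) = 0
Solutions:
 f(z) = C1 - z*log(z) - z*log(3)/2 + z


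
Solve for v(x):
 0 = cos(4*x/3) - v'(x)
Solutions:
 v(x) = C1 + 3*sin(4*x/3)/4


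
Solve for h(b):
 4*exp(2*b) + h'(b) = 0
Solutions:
 h(b) = C1 - 2*exp(2*b)


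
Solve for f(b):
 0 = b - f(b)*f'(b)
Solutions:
 f(b) = -sqrt(C1 + b^2)
 f(b) = sqrt(C1 + b^2)


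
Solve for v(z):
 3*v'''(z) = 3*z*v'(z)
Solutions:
 v(z) = C1 + Integral(C2*airyai(z) + C3*airybi(z), z)


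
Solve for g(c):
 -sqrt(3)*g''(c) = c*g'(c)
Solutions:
 g(c) = C1 + C2*erf(sqrt(2)*3^(3/4)*c/6)


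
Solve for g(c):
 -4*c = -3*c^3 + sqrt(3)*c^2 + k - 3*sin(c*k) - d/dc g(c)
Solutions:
 g(c) = C1 - 3*c^4/4 + sqrt(3)*c^3/3 + 2*c^2 + c*k + 3*cos(c*k)/k


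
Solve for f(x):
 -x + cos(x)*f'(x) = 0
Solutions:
 f(x) = C1 + Integral(x/cos(x), x)


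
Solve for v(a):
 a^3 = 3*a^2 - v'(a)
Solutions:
 v(a) = C1 - a^4/4 + a^3


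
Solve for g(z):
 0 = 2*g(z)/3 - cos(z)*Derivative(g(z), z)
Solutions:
 g(z) = C1*(sin(z) + 1)^(1/3)/(sin(z) - 1)^(1/3)


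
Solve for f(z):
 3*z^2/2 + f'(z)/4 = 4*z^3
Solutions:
 f(z) = C1 + 4*z^4 - 2*z^3


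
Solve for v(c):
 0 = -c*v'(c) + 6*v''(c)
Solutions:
 v(c) = C1 + C2*erfi(sqrt(3)*c/6)


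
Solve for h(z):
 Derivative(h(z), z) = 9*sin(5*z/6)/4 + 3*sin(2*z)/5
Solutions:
 h(z) = C1 - 27*cos(5*z/6)/10 - 3*cos(2*z)/10


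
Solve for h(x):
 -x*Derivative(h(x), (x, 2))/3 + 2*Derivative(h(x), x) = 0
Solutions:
 h(x) = C1 + C2*x^7


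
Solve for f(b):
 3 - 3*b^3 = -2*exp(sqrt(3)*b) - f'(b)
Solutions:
 f(b) = C1 + 3*b^4/4 - 3*b - 2*sqrt(3)*exp(sqrt(3)*b)/3


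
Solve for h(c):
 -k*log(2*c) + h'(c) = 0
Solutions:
 h(c) = C1 + c*k*log(c) - c*k + c*k*log(2)


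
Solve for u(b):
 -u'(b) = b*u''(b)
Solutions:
 u(b) = C1 + C2*log(b)


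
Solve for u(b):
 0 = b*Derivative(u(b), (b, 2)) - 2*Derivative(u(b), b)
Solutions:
 u(b) = C1 + C2*b^3


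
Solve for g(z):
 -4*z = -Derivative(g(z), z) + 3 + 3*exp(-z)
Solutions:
 g(z) = C1 + 2*z^2 + 3*z - 3*exp(-z)


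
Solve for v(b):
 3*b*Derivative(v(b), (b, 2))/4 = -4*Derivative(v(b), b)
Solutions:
 v(b) = C1 + C2/b^(13/3)


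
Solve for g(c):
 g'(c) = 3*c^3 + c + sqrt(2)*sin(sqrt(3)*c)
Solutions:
 g(c) = C1 + 3*c^4/4 + c^2/2 - sqrt(6)*cos(sqrt(3)*c)/3


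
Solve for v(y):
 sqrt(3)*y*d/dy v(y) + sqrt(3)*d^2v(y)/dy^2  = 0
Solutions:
 v(y) = C1 + C2*erf(sqrt(2)*y/2)


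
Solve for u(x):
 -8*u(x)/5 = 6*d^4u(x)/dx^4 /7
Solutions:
 u(x) = (C1*sin(15^(3/4)*7^(1/4)*x/15) + C2*cos(15^(3/4)*7^(1/4)*x/15))*exp(-15^(3/4)*7^(1/4)*x/15) + (C3*sin(15^(3/4)*7^(1/4)*x/15) + C4*cos(15^(3/4)*7^(1/4)*x/15))*exp(15^(3/4)*7^(1/4)*x/15)


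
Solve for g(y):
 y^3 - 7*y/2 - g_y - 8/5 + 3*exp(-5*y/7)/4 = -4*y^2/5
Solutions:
 g(y) = C1 + y^4/4 + 4*y^3/15 - 7*y^2/4 - 8*y/5 - 21*exp(-5*y/7)/20
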